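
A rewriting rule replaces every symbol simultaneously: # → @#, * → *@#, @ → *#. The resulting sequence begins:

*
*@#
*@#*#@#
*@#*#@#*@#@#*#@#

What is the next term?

Rewriting the 16 symbols of *@#*#@#*@#@#*#@# one by one yields *@# *# @# *@# @# *# @# *@# *# @# *# @# *@# @# *# @#; concatenated:

*@#*#@#*@#@#*#@#*@#*#@#*#@#*@#@#*#@#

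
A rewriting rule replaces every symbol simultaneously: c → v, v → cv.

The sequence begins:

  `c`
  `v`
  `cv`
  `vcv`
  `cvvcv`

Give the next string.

vcvcvvcv

Apply φ to cvvcv symbol by symbol: c→v, v→cv, v→cv, c→v, v→cv; joined: v cv cv v cv.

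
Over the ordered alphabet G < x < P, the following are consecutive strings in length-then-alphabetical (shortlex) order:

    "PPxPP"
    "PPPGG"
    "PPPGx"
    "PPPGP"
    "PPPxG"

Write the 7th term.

Stepping forward 2 times from PPPxG: PPPxG → PPPxx, then the target.

PPPxP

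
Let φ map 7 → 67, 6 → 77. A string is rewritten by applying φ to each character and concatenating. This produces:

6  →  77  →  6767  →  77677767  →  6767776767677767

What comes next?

Applying the rule to each of the 16 symbols of 6767776767677767 gives the pieces 77 67 77 67 67 67 77 67 77 67 77 67 67 67 77 67, which concatenate to the answer.

77677767676777677767776767677767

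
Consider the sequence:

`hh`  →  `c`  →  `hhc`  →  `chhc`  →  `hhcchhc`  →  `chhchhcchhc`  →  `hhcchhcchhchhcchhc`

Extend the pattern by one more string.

chhchhcchhchhcchhcchhchhcchhc

This is a Fibonacci-style word recurrence s(k) = s(k−2)·s(k−1): e.g. hh·c = hhc.
So term 8 is chhchhcchhc·hhcchhcchhchhcchhc.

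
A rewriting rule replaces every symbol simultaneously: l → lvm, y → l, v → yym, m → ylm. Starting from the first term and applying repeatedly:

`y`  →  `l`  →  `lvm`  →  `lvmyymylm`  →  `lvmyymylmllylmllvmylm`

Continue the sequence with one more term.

Rewriting the 21 symbols of lvmyymylmllylmllvmylm one by one yields lvm yym ylm l l ylm l lvm ylm lvm lvm l lvm ylm lvm lvm yym ylm l lvm ylm; concatenated:

lvmyymylmllylmllvmylmlvmlvmllvmylmlvmlvmyymylmllvmylm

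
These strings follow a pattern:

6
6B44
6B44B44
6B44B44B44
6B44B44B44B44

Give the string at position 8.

Each term is the previous one with B44 appended.
From 6B44B44B44B44, 3 further steps: 6B44B44B44B44 → 6B44B44B44B44B44 → 6B44B44B44B44B44B44 → (answer).

6B44B44B44B44B44B44B44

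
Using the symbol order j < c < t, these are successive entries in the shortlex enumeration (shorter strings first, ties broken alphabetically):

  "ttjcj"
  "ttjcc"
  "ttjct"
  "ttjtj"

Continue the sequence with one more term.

Find the rightmost character of ttjtj below t, bump it to the next letter, and reset everything to its right to j.

ttjtc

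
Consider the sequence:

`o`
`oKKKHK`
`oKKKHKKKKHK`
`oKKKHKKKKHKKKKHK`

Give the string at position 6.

oKKKHKKKKHKKKKHKKKKHKKKKHK

Each term is the previous one with KKKHK appended.
From oKKKHKKKKHKKKKHK, 2 further steps: oKKKHKKKKHKKKKHK → oKKKHKKKKHKKKKHKKKKHK → (answer).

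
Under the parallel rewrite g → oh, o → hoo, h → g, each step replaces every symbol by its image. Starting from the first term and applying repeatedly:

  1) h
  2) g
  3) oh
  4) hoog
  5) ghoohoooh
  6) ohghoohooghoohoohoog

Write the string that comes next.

hoogohghoohooghoohooohghoohooghoohooghoohoooh

φ(ohghoohooghoohoohoog) expands symbol-by-symbol to hoo g oh g hoo hoo g hoo hoo oh g hoo hoo g hoo hoo g hoo hoo oh; joining the 20 pieces gives the next term.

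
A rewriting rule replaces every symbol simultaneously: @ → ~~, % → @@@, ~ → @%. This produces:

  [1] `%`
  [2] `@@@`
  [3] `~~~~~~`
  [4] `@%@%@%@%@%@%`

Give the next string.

~~@@@~~@@@~~@@@~~@@@~~@@@~~@@@

Apply φ to @%@%@%@%@%@% symbol by symbol: @→~~, %→@@@, @→~~, %→@@@, @→~~, %→@@@, @→~~, %→@@@, @→~~, %→@@@, @→~~, %→@@@; joined: ~~ @@@ ~~ @@@ ~~ @@@ ~~ @@@ ~~ @@@ ~~ @@@.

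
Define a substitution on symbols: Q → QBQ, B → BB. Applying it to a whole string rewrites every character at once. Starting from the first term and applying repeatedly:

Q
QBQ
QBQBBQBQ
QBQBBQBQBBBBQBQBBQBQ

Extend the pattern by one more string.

Replace each of the 20 characters of QBQBBQBQBBBBQBQBBQBQ in place — QBQ BB QBQ BB BB QBQ BB QBQ BB BB BB BB QBQ BB QBQ BB BB QBQ BB QBQ — and concatenate.

QBQBBQBQBBBBQBQBBQBQBBBBBBBBQBQBBQBQBBBBQBQBBQBQ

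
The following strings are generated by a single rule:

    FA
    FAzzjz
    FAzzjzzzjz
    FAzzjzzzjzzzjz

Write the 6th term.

Every step adds zzjz to the end: s(k+1) = s(k)·zzjz.
From FAzzjzzzjzzzjz, 2 further steps: FAzzjzzzjzzzjz → FAzzjzzzjzzzjzzzjz → (answer).

FAzzjzzzjzzzjzzzjzzzjz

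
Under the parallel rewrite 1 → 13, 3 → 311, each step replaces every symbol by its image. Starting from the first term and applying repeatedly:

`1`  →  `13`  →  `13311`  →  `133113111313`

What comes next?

Rewriting each symbol of 133113111313: 1→13, 3→311, 3→311, 1→13, 1→13, 3→311, 1→13, 1→13, 1→13, 3→311, 1→13, 3→311, which concatenates to 13 311 311 13 13 311 13 13 13 311 13 311.

13311311131331113131331113311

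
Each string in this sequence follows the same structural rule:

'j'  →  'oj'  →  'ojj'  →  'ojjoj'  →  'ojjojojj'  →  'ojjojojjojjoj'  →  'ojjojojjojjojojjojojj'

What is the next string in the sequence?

Each term (from the third on) is the previous term followed by the one before it: term 3 = oj·j = ojj.
The next term joins ojjojojjojjojojjojojj and ojjojojjojjoj.

ojjojojjojjojojjojojjojjojojjojjoj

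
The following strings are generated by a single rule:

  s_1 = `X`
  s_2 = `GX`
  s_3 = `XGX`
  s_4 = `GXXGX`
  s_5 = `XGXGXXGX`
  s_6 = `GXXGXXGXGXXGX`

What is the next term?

XGXGXXGXGXXGXXGXGXXGX

This is a Fibonacci-style word recurrence s(k) = s(k−2)·s(k−1): e.g. X·GX = XGX.
The next term joins XGXGXXGX and GXXGXXGXGXXGX.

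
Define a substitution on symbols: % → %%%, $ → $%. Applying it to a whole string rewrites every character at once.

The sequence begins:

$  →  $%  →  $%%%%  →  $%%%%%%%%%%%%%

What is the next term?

$%%%%%%%%%%%%%%%%%%%%%%%%%%%%%%%%%%%%%%%%

φ($%%%%%%%%%%%%%) expands symbol-by-symbol to $% %%% %%% %%% %%% %%% %%% %%% %%% %%% %%% %%% %%% %%%; joining the 14 pieces gives the next term.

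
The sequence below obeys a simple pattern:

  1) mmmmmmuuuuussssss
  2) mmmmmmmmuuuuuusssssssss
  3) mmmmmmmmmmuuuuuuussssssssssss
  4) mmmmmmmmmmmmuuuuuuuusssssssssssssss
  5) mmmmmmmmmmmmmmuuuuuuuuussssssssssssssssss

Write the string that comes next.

mmmmmmmmmmmmmmmmuuuuuuuuuusssssssssssssssssssss

Reading off run lengths: m runs 6, 8, 10, 12, 14; u runs 5, 6, 7, 8, 9; s runs 6, 9, 12, 15, 18 — each is linear in n, where the shown terms are n = 2, 3, 4, 5, 6.
For the next term, n = 7, so the run lengths are 16, 10, 21.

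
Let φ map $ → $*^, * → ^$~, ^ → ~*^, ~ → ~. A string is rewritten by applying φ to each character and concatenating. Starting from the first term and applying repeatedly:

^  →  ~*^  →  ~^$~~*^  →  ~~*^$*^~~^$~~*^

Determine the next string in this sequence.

~~^$~~*^$*^^$~~*^~~~*^$*^~~^$~~*^

Applying the rule to each of the 15 symbols of ~~*^$*^~~^$~~*^ gives the pieces ~ ~ ^$~ ~*^ $*^ ^$~ ~*^ ~ ~ ~*^ $*^ ~ ~ ^$~ ~*^, which concatenate to the answer.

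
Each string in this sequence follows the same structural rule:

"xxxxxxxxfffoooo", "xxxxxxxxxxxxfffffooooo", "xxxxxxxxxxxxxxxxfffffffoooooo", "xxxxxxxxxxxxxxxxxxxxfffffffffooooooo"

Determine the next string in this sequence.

xxxxxxxxxxxxxxxxxxxxxxxxfffffffffffoooooooo

Each string has the form x^{4n} f^{2n-1} o^{n+2}, where the shown terms are n = 2, 3, 4, 5.
For the next term, n = 6, so the run lengths are 24, 11, 8.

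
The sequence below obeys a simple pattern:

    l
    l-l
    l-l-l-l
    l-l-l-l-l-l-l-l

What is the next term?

s(k+1) = s(k)·-·s(k) — each term doubles the last with '-' between the halves.
One more doubling of l-l-l-l-l-l-l-l gives the answer.

l-l-l-l-l-l-l-l-l-l-l-l-l-l-l-l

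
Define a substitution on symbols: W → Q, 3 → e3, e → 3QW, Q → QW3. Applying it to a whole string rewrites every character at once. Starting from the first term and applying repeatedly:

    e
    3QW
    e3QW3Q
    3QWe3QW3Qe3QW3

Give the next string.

e3QW3Q3QWe3QW3Qe3QW33QWe3QW3Qe3

Applying the rule to each of the 14 symbols of 3QWe3QW3Qe3QW3 gives the pieces e3 QW3 Q 3QW e3 QW3 Q e3 QW3 3QW e3 QW3 Q e3, which concatenate to the answer.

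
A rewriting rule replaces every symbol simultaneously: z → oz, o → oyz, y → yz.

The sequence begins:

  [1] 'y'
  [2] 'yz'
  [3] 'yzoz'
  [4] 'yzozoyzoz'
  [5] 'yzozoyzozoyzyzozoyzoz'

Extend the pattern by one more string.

yzozoyzozoyzyzozoyzozoyzyzozyzozoyzozoyzyzozoyzoz

Applying the rule to each of the 21 symbols of yzozoyzozoyzyzozoyzoz gives the pieces yz oz oyz oz oyz yz oz oyz oz oyz yz oz yz oz oyz oz oyz yz oz oyz oz, which concatenate to the answer.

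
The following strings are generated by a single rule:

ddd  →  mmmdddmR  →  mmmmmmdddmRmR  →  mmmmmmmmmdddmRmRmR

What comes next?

Each term wraps the previous one in mmm on the left and mR on the right.
So the next term is mmm·mmmmmmmmmdddmRmRmR·mR.

mmmmmmmmmmmmdddmRmRmRmR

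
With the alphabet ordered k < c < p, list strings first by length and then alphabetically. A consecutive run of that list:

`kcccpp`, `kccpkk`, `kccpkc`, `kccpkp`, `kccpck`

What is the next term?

Find the rightmost character of kccpck below p, bump it to the next letter, and reset everything to its right to k.

kccpcc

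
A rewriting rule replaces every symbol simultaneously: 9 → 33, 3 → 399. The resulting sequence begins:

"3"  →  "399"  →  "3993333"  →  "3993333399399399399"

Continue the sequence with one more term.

Rewriting the 19 symbols of 3993333399399399399 one by one yields 399 33 33 399 399 399 399 399 33 33 399 33 33 399 33 33 399 33 33; concatenated:

39933333993993993993993333399333339933333993333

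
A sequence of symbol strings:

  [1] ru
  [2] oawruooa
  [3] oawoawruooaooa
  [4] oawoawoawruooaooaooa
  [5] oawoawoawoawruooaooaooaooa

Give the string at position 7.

Each term wraps the previous one in oaw on the left and ooa on the right.
From oawoawoawoawruooaooaooaooa, 2 further steps: oawoawoawoawruooaooaooaooa → oawoawoawoawoawruooaooaooaooaooa → (answer).

oawoawoawoawoawoawruooaooaooaooaooaooa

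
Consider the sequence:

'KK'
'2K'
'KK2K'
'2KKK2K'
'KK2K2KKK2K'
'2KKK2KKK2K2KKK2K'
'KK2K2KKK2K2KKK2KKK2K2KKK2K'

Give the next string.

2KKK2KKK2K2KKK2KKK2K2KKK2K2KKK2KKK2K2KKK2K

Each term (from the third on) is the two preceding terms concatenated in order: term 3 = KK·2K = KK2K.
Continuing: 2KKK2KKK2K2KKK2K · KK2K2KKK2K2KKK2KKK2K2KKK2K gives term 8.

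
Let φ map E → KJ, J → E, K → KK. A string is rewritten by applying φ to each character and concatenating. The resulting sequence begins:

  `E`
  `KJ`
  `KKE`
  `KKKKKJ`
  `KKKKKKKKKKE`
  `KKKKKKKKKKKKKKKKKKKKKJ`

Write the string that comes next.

Replace each of the 22 characters of KKKKKKKKKKKKKKKKKKKKKJ in place — KK KK KK KK KK KK KK KK KK KK KK KK KK KK KK KK KK KK KK KK KK E — and concatenate.

KKKKKKKKKKKKKKKKKKKKKKKKKKKKKKKKKKKKKKKKKKE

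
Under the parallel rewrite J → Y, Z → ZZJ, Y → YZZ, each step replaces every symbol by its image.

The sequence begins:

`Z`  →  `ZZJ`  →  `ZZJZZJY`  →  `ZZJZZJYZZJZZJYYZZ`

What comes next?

Rewriting the 17 symbols of ZZJZZJYZZJZZJYYZZ one by one yields ZZJ ZZJ Y ZZJ ZZJ Y YZZ ZZJ ZZJ Y ZZJ ZZJ Y YZZ YZZ ZZJ ZZJ; concatenated:

ZZJZZJYZZJZZJYYZZZZJZZJYZZJZZJYYZZYZZZZJZZJ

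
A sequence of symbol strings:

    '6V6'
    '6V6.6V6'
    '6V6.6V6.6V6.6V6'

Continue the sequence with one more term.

6V6.6V6.6V6.6V6.6V6.6V6.6V6.6V6

Each string is two copies of the previous one joined by '.'.
So the next term is two copies of 6V6.6V6.6V6.6V6 with '.' between the halves.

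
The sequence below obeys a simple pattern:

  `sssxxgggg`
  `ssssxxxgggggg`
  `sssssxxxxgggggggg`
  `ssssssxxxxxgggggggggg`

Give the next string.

sssssssxxxxxxgggggggggggg

The n-th term is n+1 s's then n x's then 2n g's, where the shown terms are n = 2, 3, 4, 5.
Setting n = 6 gives 7, 6, 12 characters in each block.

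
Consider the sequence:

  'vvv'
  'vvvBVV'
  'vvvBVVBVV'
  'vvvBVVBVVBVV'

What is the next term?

Every step adds BVV to the end: s(k+1) = s(k)·BVV.
Applying this once more to vvvBVVBVVBVV:

vvvBVVBVVBVVBVV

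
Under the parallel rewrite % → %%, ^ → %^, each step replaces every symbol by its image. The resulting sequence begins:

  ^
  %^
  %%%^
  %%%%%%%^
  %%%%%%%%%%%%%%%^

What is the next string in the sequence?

Rewriting the 16 symbols of %%%%%%%%%%%%%%%^ one by one yields %% %% %% %% %% %% %% %% %% %% %% %% %% %% %% %^; concatenated:

%%%%%%%%%%%%%%%%%%%%%%%%%%%%%%%^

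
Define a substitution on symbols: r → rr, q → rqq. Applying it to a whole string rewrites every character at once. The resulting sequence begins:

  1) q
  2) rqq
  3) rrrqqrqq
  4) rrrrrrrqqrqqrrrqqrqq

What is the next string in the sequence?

Replace each of the 20 characters of rrrrrrrqqrqqrrrqqrqq in place — rr rr rr rr rr rr rr rqq rqq rr rqq rqq rr rr rr rqq rqq rr rqq rqq — and concatenate.

rrrrrrrrrrrrrrrqqrqqrrrqqrqqrrrrrrrqqrqqrrrqqrqq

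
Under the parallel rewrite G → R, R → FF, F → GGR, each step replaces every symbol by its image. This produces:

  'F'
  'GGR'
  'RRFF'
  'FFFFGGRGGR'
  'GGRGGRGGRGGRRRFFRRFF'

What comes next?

RRFFRRFFRRFFRRFFFFFFGGRGGRFFFFGGRGGR

φ(GGRGGRGGRGGRRRFFRRFF) expands symbol-by-symbol to R R FF R R FF R R FF R R FF FF FF GGR GGR FF FF GGR GGR; joining the 20 pieces gives the next term.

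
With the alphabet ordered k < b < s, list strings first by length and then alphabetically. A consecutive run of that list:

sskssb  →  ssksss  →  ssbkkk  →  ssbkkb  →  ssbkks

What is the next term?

Find the rightmost character of ssbkks below s, bump it to the next letter, and reset everything to its right to k.

ssbkbk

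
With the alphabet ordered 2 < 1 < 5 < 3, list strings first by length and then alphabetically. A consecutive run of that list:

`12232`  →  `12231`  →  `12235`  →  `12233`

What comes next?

12122

Find the rightmost character of 12233 below 3, bump it to the next letter, and reset everything to its right to 2.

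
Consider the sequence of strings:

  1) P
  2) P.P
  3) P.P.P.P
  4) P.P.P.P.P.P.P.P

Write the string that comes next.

s(k+1) = s(k)·.·s(k) — each term doubles the last with '.' between the halves.
One more doubling of P.P.P.P.P.P.P.P gives the answer.

P.P.P.P.P.P.P.P.P.P.P.P.P.P.P.P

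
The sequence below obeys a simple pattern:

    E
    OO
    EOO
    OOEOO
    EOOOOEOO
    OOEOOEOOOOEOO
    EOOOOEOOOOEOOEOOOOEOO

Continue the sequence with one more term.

Each term (from the third on) is the two preceding terms concatenated in order: term 3 = E·OO = EOO.
So term 8 is OOEOOEOOOOEOO·EOOOOEOOOOEOOEOOOOEOO.

OOEOOEOOOOEOOEOOOOEOOOOEOOEOOOOEOO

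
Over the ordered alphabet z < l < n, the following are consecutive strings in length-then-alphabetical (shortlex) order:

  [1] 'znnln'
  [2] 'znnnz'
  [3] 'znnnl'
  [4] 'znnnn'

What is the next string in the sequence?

lzzzz

Treat znnnn as a base-3 numeral over the given alphabet and add one, carrying through any trailing n's.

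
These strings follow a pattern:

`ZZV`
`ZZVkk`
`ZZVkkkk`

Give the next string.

Every step adds kk to the end: s(k+1) = s(k)·kk.
One more step from ZZVkkkk gives the answer.

ZZVkkkkkk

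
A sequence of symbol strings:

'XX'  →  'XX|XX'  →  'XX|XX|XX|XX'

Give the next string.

XX|XX|XX|XX|XX|XX|XX|XX

Each string is two copies of the previous one joined by '|'.
One more doubling of XX|XX|XX|XX gives the answer.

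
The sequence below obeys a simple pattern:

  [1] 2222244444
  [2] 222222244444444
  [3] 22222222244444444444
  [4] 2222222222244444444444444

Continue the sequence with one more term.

222222222222244444444444444444

The n-th term is 2n+1 2's then 3n-1 4's, where the shown terms are n = 2, 3, 4, 5.
For the next term, n = 6, so the run lengths are 13, 17.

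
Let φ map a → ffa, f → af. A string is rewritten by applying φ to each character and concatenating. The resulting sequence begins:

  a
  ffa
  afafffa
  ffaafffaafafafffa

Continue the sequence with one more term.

afafffaffaafafafffaffaafffaafffaafafafffa

Replace each of the 17 characters of ffaafffaafafafffa in place — af af ffa ffa af af af ffa ffa af ffa af ffa af af af ffa — and concatenate.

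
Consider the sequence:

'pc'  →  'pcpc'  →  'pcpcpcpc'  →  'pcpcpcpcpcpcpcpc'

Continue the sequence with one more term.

s(k+1) = s(k)·s(k) — each term doubles the last.
Doubling pcpcpcpcpcpcpcpc:

pcpcpcpcpcpcpcpcpcpcpcpcpcpcpcpc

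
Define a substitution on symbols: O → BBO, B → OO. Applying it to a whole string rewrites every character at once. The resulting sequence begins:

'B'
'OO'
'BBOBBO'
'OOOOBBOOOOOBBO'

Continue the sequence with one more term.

BBOBBOBBOBBOOOOOBBOBBOBBOBBOBBOOOOOBBO

Applying the rule to each of the 14 symbols of OOOOBBOOOOOBBO gives the pieces BBO BBO BBO BBO OO OO BBO BBO BBO BBO BBO OO OO BBO, which concatenate to the answer.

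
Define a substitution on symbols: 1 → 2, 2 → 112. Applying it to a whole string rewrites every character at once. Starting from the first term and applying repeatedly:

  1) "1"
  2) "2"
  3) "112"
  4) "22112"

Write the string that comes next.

11211222112

Rewriting each symbol of 22112: 2→112, 2→112, 1→2, 1→2, 2→112, which concatenates to 112 112 2 2 112.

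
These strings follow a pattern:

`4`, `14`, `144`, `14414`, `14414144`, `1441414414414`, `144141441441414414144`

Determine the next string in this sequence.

1441414414414144141441441414414414

Each term (from the third on) is the previous term followed by the one before it: term 3 = 14·4 = 144.
Continuing: 144141441441414414144 · 1441414414414 gives term 8.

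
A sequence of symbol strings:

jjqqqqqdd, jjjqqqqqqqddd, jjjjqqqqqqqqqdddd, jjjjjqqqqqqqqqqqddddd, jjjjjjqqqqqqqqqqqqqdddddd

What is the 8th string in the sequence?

jjjjjjjjjqqqqqqqqqqqqqqqqqqqddddddddd

Term n consists of n+1 j's, followed by 2n+3 q's, followed by n+1 d's (n = 1, 2, …).
At n = 8 the blocks have lengths 9, 19, 9.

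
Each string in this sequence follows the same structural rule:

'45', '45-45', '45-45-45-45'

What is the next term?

Every step duplicates the string with '-' between the halves.
So the next term is two copies of 45-45-45-45 with '-' between the halves.

45-45-45-45-45-45-45-45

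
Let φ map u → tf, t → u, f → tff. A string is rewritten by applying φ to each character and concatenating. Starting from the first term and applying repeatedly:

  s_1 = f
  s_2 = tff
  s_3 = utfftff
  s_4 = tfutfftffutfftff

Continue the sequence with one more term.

Rewriting the 16 symbols of tfutfftffutfftff one by one yields u tff tf u tff tff u tff tff tf u tff tff u tff tff; concatenated:

utfftfutfftffutfftfftfutfftffutfftff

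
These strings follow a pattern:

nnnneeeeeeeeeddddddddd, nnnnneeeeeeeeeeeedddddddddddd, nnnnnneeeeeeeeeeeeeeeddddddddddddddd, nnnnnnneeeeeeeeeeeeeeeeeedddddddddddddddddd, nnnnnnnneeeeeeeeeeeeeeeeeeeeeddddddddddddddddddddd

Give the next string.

The n-th term is n+1 n's then 3n e's then 3n d's, where the shown terms are n = 3, 4, 5, 6, 7.
For the next term, n = 8, so the run lengths are 9, 24, 24.

nnnnnnnnneeeeeeeeeeeeeeeeeeeeeeeedddddddddddddddddddddddd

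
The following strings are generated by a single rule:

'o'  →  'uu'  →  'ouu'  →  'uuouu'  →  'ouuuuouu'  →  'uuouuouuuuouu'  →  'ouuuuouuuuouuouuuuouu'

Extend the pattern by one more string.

From term 3 onward, concatenate the second-to-last term with the last: o·uu = ouu, uu·ouu = uuouu, …
Continuing: uuouuouuuuouu · ouuuuouuuuouuouuuuouu gives term 8.

uuouuouuuuouuouuuuouuuuouuouuuuouu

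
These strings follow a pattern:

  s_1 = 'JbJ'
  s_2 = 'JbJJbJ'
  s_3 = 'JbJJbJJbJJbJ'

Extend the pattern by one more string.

s(k+1) = s(k)·s(k) — each term doubles the last.
Doubling JbJJbJJbJJbJ:

JbJJbJJbJJbJJbJJbJJbJJbJ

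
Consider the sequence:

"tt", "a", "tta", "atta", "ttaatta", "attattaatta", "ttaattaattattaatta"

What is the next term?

Each term (from the third on) is the two preceding terms concatenated in order: term 3 = tt·a = tta.
The next term joins attattaatta and ttaattaattattaatta.

attattaattattaattaattattaatta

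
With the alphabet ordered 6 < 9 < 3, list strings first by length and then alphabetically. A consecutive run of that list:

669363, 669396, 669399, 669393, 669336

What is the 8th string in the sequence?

Stepping forward 3 times from 669336: 669336 → 669339 → 669333, then the target.

663666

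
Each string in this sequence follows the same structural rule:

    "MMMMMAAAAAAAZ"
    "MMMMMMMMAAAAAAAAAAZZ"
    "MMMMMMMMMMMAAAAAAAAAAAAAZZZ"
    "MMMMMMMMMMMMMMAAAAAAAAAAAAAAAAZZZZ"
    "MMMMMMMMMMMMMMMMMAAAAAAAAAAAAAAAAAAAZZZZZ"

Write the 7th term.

Reading off run lengths: M runs 5, 8, 11, 14, 17; A runs 7, 10, 13, 16, 19; Z runs 1, 2, 3, 4, 5 — each is linear in n, where the shown terms are n = 2, 3, 4, 5, 6.
Setting n = 8 gives 23, 25, 7 characters in each block.

MMMMMMMMMMMMMMMMMMMMMMMAAAAAAAAAAAAAAAAAAAAAAAAAZZZZZZZ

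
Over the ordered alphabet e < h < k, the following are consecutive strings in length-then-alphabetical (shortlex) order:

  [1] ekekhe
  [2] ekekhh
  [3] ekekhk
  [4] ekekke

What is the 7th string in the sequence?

Advancing 3 positions from ekekke through ekekke → ekekkh → ekekkk reaches term 7.

ekheee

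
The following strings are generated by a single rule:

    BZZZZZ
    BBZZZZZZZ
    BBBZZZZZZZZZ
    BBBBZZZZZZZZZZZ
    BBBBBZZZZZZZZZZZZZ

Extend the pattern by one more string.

Each string has the form B^{n-1} Z^{2n+1}, where the shown terms are n = 2, 3, 4, 5, 6.
At n = 7 the blocks have lengths 6, 15.

BBBBBBZZZZZZZZZZZZZZZ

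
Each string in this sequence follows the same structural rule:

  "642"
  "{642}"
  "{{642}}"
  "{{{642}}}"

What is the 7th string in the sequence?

{{{{{{642}}}}}}

s(k+1) = {·s(k)·}, so each term gains { as a prefix and } as a suffix.
From {{{642}}}, 3 further steps: {{{642}}} → {{{{642}}}} → {{{{{642}}}}} → (answer).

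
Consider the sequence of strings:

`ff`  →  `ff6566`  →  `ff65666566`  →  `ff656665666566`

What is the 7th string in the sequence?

Every step adds 6566 to the end: s(k+1) = s(k)·6566.
From ff656665666566, 3 further steps: ff656665666566 → ff6566656665666566 → ff65666566656665666566 → (answer).

ff656665666566656665666566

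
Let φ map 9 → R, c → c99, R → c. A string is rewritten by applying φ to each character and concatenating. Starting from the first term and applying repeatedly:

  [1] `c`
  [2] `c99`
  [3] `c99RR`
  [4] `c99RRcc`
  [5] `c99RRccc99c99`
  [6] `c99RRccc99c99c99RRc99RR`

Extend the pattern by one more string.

φ(c99RRccc99c99c99RRc99RR) expands symbol-by-symbol to c99 R R c c c99 c99 c99 R R c99 R R c99 R R c c c99 R R c c; joining the 23 pieces gives the next term.

c99RRccc99c99c99RRc99RRc99RRccc99RRcc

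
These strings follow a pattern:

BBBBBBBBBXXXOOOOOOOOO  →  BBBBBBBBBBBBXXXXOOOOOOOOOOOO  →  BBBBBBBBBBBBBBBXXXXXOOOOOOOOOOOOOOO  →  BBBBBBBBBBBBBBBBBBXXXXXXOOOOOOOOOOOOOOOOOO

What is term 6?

Term n consists of 3n+3 B's, followed by n+1 X's, followed by 3n+3 O's, where the shown terms are n = 2, 3, 4, 5.
For term 6, n = 7, so the run lengths are 24, 8, 24.

BBBBBBBBBBBBBBBBBBBBBBBBXXXXXXXXOOOOOOOOOOOOOOOOOOOOOOOO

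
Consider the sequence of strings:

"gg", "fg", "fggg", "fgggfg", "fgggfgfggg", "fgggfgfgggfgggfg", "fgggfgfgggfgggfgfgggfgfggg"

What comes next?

fgggfgfgggfgggfgfgggfgfgggfgggfgfgggfgggfg

This is a Fibonacci-style word recurrence s(k) = s(k−1)·s(k−2): e.g. fg·gg = fggg.
So term 8 is fgggfgfgggfgggfgfgggfgfggg·fgggfgfgggfgggfg.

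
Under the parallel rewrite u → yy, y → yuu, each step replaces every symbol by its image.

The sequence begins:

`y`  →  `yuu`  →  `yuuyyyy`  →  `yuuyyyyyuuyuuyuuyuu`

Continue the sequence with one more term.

Applying the rule to each of the 19 symbols of yuuyyyyyuuyuuyuuyuu gives the pieces yuu yy yy yuu yuu yuu yuu yuu yy yy yuu yy yy yuu yy yy yuu yy yy, which concatenate to the answer.

yuuyyyyyuuyuuyuuyuuyuuyyyyyuuyyyyyuuyyyyyuuyyyy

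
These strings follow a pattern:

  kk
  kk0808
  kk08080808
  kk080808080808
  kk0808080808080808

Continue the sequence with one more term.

Every step adds 0808 to the end: s(k+1) = s(k)·0808.
Applying this once more to kk0808080808080808:

kk08080808080808080808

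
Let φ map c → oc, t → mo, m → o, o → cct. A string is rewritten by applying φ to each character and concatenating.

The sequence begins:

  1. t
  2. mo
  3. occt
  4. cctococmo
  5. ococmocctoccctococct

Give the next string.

cctoccctococctococmocctocococmocctoccctococmo

φ(ococmocctoccctococct) expands symbol-by-symbol to cct oc cct oc o cct oc oc mo cct oc oc oc mo cct oc cct oc oc mo; joining the 20 pieces gives the next term.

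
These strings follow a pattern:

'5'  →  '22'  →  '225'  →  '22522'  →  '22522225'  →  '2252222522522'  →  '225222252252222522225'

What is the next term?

This is a Fibonacci-style word recurrence s(k) = s(k−1)·s(k−2): e.g. 22·5 = 225.
Continuing: 225222252252222522225 · 2252222522522 gives term 8.

2252222522522225222252252222522522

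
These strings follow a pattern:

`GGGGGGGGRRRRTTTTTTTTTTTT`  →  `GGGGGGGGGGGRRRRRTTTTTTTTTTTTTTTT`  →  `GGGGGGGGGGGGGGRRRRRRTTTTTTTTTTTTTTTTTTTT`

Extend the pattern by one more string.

Reading off run lengths: G runs 8, 11, 14; R runs 4, 5, 6; T runs 12, 16, 20 — each is linear in n, where the shown terms are n = 3, 4, 5.
At n = 6 the blocks have lengths 17, 7, 24.

GGGGGGGGGGGGGGGGGRRRRRRRTTTTTTTTTTTTTTTTTTTTTTTT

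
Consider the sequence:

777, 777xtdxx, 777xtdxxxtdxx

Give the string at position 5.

777xtdxxxtdxxxtdxxxtdxx

The strings grow by a fixed suffix xtdxx each time.
From 777xtdxxxtdxx, 2 further steps: 777xtdxxxtdxx → 777xtdxxxtdxxxtdxx → (answer).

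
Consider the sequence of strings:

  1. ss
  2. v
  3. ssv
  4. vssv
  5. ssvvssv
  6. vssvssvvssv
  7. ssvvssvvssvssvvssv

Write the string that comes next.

vssvssvvssvssvvssvvssvssvvssv

From term 3 onward, concatenate the second-to-last term with the last: ss·v = ssv, v·ssv = vssv, …
The next term joins vssvssvvssv and ssvvssvvssvssvvssv.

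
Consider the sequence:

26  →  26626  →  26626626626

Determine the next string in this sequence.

26626626626626626626626

Every step duplicates the string with '6' between the halves.
So the next term is two copies of 26626626626 with '6' between the halves.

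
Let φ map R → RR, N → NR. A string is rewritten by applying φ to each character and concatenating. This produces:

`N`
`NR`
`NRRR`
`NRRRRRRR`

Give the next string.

NRRRRRRRRRRRRRRR

Expanding NRRRRRRR: N→NR, R→RR, R→RR, R→RR, R→RR, R→RR, R→RR, R→RR. Concatenated: NR RR RR RR RR RR RR RR.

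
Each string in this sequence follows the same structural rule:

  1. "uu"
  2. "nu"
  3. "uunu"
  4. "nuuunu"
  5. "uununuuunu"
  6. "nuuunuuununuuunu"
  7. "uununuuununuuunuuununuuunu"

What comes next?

Each term (from the third on) is the two preceding terms concatenated in order: term 3 = uu·nu = uunu.
Continuing: nuuunuuununuuunu · uununuuununuuunuuununuuunu gives term 8.

nuuunuuununuuunuuununuuununuuunuuununuuunu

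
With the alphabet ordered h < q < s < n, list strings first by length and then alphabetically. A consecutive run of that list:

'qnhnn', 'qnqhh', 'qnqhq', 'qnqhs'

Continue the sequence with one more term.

qnqhn

Treat qnqhs as a base-4 numeral over the given alphabet and add one, carrying through any trailing n's.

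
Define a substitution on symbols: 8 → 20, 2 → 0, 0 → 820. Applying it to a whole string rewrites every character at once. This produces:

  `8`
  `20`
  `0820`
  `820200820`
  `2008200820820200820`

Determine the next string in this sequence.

Applying the rule to each of the 19 symbols of 2008200820820200820 gives the pieces 0 820 820 20 0 820 820 20 0 820 20 0 820 0 820 820 20 0 820, which concatenate to the answer.

08208202008208202008202008200820820200820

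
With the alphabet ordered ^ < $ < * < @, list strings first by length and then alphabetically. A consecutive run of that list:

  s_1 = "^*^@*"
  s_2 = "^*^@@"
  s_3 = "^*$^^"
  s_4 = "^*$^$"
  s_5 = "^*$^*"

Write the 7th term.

Continuing the enumeration 2 steps past ^*$^*: ^*$^* → ^*$^@ → (answer).

^*$$^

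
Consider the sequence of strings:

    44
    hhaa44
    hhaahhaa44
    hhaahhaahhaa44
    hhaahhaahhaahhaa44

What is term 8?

Each term is the previous one with hhaa prepended.
From hhaahhaahhaahhaa44, 3 further steps: hhaahhaahhaahhaa44 → hhaahhaahhaahhaahhaa44 → hhaahhaahhaahhaahhaahhaa44 → (answer).

hhaahhaahhaahhaahhaahhaahhaa44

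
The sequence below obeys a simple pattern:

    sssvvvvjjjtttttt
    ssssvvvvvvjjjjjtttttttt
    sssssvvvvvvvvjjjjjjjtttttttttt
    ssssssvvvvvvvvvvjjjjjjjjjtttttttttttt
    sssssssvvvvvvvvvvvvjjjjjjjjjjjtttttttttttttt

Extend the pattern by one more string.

The n-th term is n+1 s's then 2n v's then 2n-1 j's then 2n+2 t's, where the shown terms are n = 2, 3, 4, 5, 6.
For the next term, n = 7, so the run lengths are 8, 14, 13, 16.

ssssssssvvvvvvvvvvvvvvjjjjjjjjjjjjjtttttttttttttttt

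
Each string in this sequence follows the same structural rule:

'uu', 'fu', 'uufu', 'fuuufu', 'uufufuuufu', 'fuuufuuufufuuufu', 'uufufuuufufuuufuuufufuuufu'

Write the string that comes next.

Each term (from the third on) is the two preceding terms concatenated in order: term 3 = uu·fu = uufu.
Continuing: fuuufuuufufuuufu · uufufuuufufuuufuuufufuuufu gives term 8.

fuuufuuufufuuufuuufufuuufufuuufuuufufuuufu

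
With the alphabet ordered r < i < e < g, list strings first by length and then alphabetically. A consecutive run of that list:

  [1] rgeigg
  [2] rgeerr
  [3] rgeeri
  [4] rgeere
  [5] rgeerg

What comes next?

rgeeir

The successor of rgeerg increments the rightmost position that isn't already g and resets every position after it to r.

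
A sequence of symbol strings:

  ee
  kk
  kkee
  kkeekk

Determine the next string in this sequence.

From term 3 onward, concatenate the last term with the second-to-last: kk·ee = kkee, kkee·kk = kkeekk, …
Continuing: kkeekk · kkee gives term 5.

kkeekkkkee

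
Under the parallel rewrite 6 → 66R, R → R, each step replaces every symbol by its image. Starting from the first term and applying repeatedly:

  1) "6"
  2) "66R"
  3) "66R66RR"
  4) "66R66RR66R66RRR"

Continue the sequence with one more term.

66R66RR66R66RRR66R66RR66R66RRRR

Applying the rule to each of the 15 symbols of 66R66RR66R66RRR gives the pieces 66R 66R R 66R 66R R R 66R 66R R 66R 66R R R R, which concatenate to the answer.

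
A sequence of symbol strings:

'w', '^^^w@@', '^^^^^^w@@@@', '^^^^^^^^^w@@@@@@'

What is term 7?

Every step adds ^^^ to the front and @@ to the end of the previous string.
From ^^^^^^^^^w@@@@@@, 3 further steps: ^^^^^^^^^w@@@@@@ → ^^^^^^^^^^^^w@@@@@@@@ → ^^^^^^^^^^^^^^^w@@@@@@@@@@ → (answer).

^^^^^^^^^^^^^^^^^^w@@@@@@@@@@@@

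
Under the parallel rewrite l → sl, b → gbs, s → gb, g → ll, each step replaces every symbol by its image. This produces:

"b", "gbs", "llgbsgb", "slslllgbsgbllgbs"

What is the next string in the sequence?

Rewriting the 16 symbols of slslllgbsgbllgbs one by one yields gb sl gb sl sl sl ll gbs gb ll gbs sl sl ll gbs gb; concatenated:

gbslgbslslslllgbsgbllgbsslslllgbsgb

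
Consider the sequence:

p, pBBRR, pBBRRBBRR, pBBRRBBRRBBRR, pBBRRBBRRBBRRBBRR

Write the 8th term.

pBBRRBBRRBBRRBBRRBBRRBBRRBBRR

Each term is the previous one with BBRR appended.
From pBBRRBBRRBBRRBBRR, 3 further steps: pBBRRBBRRBBRRBBRR → pBBRRBBRRBBRRBBRRBBRR → pBBRRBBRRBBRRBBRRBBRRBBRR → (answer).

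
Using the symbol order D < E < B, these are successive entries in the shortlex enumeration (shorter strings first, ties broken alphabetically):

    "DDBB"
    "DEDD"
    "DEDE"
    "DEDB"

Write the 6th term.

Stepping forward 2 times from DEDB: DEDB → DEED, then the target.

DEEE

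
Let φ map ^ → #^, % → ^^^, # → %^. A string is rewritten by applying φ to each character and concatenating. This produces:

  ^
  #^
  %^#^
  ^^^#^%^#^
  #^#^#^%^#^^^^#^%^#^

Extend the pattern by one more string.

φ(#^#^#^%^#^^^^#^%^#^) expands symbol-by-symbol to %^ #^ %^ #^ %^ #^ ^^^ #^ %^ #^ #^ #^ #^ %^ #^ ^^^ #^ %^ #^; joining the 19 pieces gives the next term.

%^#^%^#^%^#^^^^#^%^#^#^#^#^%^#^^^^#^%^#^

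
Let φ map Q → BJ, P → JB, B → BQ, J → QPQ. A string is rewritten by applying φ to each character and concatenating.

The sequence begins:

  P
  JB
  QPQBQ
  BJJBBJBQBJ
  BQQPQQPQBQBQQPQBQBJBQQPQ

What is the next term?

Replace each of the 24 characters of BQQPQQPQBQBQQPQBQBJBQQPQ in place — BQ BJ BJ JB BJ BJ JB BJ BQ BJ BQ BJ BJ JB BJ BQ BJ BQ QPQ BQ BJ BJ JB BJ — and concatenate.

BQBJBJJBBJBJJBBJBQBJBQBJBJJBBJBQBJBQQPQBQBJBJJBBJ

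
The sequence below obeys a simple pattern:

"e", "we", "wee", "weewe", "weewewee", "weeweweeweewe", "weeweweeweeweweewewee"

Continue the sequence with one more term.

weeweweeweeweweeweweeweeweweeweewe

Each term (from the third on) is the previous term followed by the one before it: term 3 = we·e = wee.
So term 8 is weeweweeweeweweewewee·weeweweeweewe.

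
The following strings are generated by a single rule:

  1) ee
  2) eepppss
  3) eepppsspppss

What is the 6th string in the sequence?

Every step adds pppss to the end: s(k+1) = s(k)·pppss.
From eepppsspppss, 3 further steps: eepppsspppss → eepppsspppsspppss → eepppsspppsspppsspppss → (answer).

eepppsspppsspppsspppsspppss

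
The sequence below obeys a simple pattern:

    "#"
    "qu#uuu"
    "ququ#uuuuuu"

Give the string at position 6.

quququququ#uuuuuuuuuuuuuuu

Each term wraps the previous one in qu on the left and uuu on the right.
From ququ#uuuuuu, 3 further steps: ququ#uuuuuu → quququ#uuuuuuuuu → ququququ#uuuuuuuuuuuu → (answer).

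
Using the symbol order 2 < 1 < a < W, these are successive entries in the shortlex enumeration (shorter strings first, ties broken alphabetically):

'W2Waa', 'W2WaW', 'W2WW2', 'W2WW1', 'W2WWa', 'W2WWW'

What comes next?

W1222

The successor of W2WWW increments the rightmost position that isn't already W and resets every position after it to 2.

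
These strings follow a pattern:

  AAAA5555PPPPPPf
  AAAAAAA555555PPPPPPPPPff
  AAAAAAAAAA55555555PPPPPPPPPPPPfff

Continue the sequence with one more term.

Each string has the form A^{3n-2} 5^{2n} P^{3n} f^{n-1}, where the shown terms are n = 2, 3, 4.
For the next term, n = 5, so the run lengths are 13, 10, 15, 4.

AAAAAAAAAAAAA5555555555PPPPPPPPPPPPPPPffff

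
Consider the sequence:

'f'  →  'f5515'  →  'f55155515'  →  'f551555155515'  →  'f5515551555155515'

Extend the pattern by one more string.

f55155515551555155515

Each term is the previous one with 5515 appended.
One more step from f5515551555155515 gives the answer.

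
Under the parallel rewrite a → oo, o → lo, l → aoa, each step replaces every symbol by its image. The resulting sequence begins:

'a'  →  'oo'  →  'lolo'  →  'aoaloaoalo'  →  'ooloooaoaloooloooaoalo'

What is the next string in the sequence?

loloaoalololoooloooaoalololoaoalololoooloooaoalo

Applying the rule to each of the 22 symbols of ooloooaoaloooloooaoalo gives the pieces lo lo aoa lo lo lo oo lo oo aoa lo lo lo aoa lo lo lo oo lo oo aoa lo, which concatenate to the answer.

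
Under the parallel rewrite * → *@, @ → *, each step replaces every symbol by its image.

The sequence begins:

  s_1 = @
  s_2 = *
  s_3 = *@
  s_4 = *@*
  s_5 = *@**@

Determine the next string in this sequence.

Apply φ to *@**@ symbol by symbol: *→*@, @→*, *→*@, *→*@, @→*; joined: *@ * *@ *@ *.

*@**@*@*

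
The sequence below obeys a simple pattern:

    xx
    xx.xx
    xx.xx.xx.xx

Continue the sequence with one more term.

Every step duplicates the string with '.' between the halves.
One more doubling of xx.xx.xx.xx gives the answer.

xx.xx.xx.xx.xx.xx.xx.xx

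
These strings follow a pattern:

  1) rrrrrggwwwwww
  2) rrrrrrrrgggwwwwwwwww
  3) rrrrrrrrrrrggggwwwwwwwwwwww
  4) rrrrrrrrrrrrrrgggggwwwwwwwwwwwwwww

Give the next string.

rrrrrrrrrrrrrrrrrggggggwwwwwwwwwwwwwwwwww

Each string has the form r^{3n-1} g^{n} w^{3n}, where the shown terms are n = 2, 3, 4, 5.
For the next term, n = 6, so the run lengths are 17, 6, 18.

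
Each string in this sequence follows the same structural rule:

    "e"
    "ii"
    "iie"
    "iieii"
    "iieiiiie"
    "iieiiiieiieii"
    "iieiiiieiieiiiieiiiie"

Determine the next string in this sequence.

iieiiiieiieiiiieiiiieiieiiiieiieii

This is a Fibonacci-style word recurrence s(k) = s(k−1)·s(k−2): e.g. ii·e = iie.
The next term joins iieiiiieiieiiiieiiiie and iieiiiieiieii.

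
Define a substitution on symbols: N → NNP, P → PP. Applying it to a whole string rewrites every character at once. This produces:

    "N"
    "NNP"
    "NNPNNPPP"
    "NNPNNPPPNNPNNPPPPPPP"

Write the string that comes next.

NNPNNPPPNNPNNPPPPPPPNNPNNPPPNNPNNPPPPPPPPPPPPPPP

Replace each of the 20 characters of NNPNNPPPNNPNNPPPPPPP in place — NNP NNP PP NNP NNP PP PP PP NNP NNP PP NNP NNP PP PP PP PP PP PP PP — and concatenate.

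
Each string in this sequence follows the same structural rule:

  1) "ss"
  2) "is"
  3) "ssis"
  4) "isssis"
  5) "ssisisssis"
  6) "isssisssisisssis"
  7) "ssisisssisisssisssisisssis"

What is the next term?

Each term (from the third on) is the two preceding terms concatenated in order: term 3 = ss·is = ssis.
Continuing: isssisssisisssis · ssisisssisisssisssisisssis gives term 8.

isssisssisisssisssisisssisisssisssisisssis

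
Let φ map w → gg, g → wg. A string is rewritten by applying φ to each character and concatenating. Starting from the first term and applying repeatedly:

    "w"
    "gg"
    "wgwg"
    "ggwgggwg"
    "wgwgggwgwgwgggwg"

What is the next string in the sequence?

Applying the rule to each of the 16 symbols of wgwgggwgwgwgggwg gives the pieces gg wg gg wg wg wg gg wg gg wg gg wg wg wg gg wg, which concatenate to the answer.

ggwgggwgwgwgggwgggwgggwgwgwgggwg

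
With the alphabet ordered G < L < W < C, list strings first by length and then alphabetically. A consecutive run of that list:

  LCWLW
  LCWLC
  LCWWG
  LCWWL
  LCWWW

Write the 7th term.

Advancing 2 positions from LCWWW through LCWWW → LCWWC reaches term 7.

LCWCG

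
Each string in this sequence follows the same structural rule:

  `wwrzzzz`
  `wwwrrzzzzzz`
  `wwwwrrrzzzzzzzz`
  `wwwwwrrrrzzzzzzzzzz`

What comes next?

wwwwwwrrrrrzzzzzzzzzzzz

Each string has the form w^{n} r^{n-1} z^{2n}, where the shown terms are n = 2, 3, 4, 5.
At n = 6 the blocks have lengths 6, 5, 12.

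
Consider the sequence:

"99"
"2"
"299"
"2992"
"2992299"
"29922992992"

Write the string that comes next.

From term 3 onward, concatenate the last term with the second-to-last: 2·99 = 299, 299·2 = 2992, …
The next term joins 29922992992 and 2992299.

299229929922992299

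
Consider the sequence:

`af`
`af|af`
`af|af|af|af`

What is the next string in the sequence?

s(k+1) = s(k)·|·s(k) — each term doubles the last with '|' between the halves.
Doubling af|af|af|af with '|' between the halves:

af|af|af|af|af|af|af|af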